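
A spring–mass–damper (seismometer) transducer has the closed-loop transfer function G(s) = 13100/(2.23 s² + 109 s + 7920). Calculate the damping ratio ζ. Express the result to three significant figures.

ζ ≈ 0.410

Dividing through by 2.23: denominator becomes s² + 48.88 s + 3552.
So ω_n = √3552 = 59.6 rad/s and ζ = 48.88/(2·59.6) = 0.410.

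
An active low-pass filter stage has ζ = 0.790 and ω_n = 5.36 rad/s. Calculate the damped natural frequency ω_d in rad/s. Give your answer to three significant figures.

ω_d = ω_n√(1−ζ²) = 5.36·√0.376 = 3.29 rad/s.

ω_d ≈ 3.29 rad/s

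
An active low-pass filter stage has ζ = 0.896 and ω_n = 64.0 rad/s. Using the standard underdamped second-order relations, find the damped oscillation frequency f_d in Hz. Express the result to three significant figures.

ω_d = ω_n√(1−ζ²) = 64.0·√0.197 = 28.4 rad/s.
f_d = ω_d/(2π) = 4.52 Hz.

f_d ≈ 4.52 Hz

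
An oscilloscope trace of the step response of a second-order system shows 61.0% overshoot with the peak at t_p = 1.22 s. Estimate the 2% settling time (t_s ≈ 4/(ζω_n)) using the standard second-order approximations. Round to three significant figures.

t_s ≈ 9.87 s

ζ from %OS: ζ = |ln 0.610|/√(π²+ln²0.610) = 0.155.
t_p = π/ω_d ⇒ ω_d = 2.58 rad/s; then ω_n = ω_d/√(1−ζ²) = 2.61 rad/s.
t_s ≈ 4/(ζω_n) = 4/(0.155·2.61) = 9.87 s.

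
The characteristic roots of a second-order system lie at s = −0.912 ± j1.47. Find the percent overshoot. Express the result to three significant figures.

With σ = 0.912, ω_d = 1.47: ω_n = √(σ²+ω_d²) = 1.73 rad/s, ζ = σ/ω_n = 0.527.
%OS = 100·exp(−πζ/√(1−ζ²)) = 14.2%.

%OS ≈ 14.2%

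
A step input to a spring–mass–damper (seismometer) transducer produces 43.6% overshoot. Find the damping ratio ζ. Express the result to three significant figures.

ζ ≈ 0.255

Inverting the overshoot relation: ζ = |ln 0.436|/√(π² + ln²0.436) = 0.255.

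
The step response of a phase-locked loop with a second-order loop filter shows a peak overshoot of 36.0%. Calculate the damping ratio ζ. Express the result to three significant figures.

ζ ≈ 0.309

From %OS = 100·exp(−πζ/√(1−ζ²)), invert to get ζ = −ln(OS)/√(π² + ln²(OS)) with OS = 0.360.
−ln 0.360 = 1.022, so ζ = 1.022/√(π² + 1.044) = 0.309.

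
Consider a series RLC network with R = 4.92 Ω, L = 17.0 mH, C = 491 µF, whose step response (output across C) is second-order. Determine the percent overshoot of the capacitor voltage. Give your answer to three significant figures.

For a series RLC circuit (capacitor voltage as output), ω_n = 1/√(LC) = 1/√(17.0 mH · 491 µF) = 346 rad/s.
ζ = (R/2)·√(C/L) = (4.92/2)·√(491 µF/17.0 mH) = 0.418.
%OS = 100·exp(−πζ/√(1−ζ²)) = 23.6%.

%OS ≈ 23.6%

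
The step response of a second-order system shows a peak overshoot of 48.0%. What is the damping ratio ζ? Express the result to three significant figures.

ζ ≈ 0.228

Inverting the overshoot relation: ζ = |ln 0.480|/√(π² + ln²0.480) = 0.228.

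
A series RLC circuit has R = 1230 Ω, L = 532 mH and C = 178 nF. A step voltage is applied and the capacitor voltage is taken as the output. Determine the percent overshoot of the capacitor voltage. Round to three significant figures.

%OS ≈ 30.2%

For a series RLC circuit (capacitor voltage as output), ω_n = 1/√(LC) = 1/√(532 mH · 178 nF) = 3250 rad/s.
ζ = (R/2)·√(C/L) = (1230/2)·√(178 nF/532 mH) = 0.356.
%OS = 100 e^{−πζ/√(1−ζ²)} with ζ = 0.356 gives 30.2%.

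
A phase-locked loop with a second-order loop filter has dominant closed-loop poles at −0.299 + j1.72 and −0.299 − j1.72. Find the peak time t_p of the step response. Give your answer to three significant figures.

t_p = π/ω_d with ω_d = 1.72 (the imaginary part), so t_p = 1.83 s.

t_p ≈ 1.83 s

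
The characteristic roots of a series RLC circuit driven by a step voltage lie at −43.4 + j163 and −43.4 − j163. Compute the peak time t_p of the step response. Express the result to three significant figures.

t_p = π/ω_d with ω_d = 163 (the imaginary part), so t_p = 0.0193 s.

t_p ≈ 0.0193 s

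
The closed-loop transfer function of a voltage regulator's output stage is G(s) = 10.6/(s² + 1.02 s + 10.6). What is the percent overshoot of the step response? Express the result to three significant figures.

%OS ≈ 60.8%

Comparing the denominator to s² + 2ζω_n s + ω_n²: ω_n = √10.6 = 3.26 rad/s, and 2ζω_n = 1.02 so ζ = 1.02/(2·3.26) = 0.157.
%OS = 100 e^{−πζ/√(1−ζ²)} with ζ = 0.157 gives 60.8%.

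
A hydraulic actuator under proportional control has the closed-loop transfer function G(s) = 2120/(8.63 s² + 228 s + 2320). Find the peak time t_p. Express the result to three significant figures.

t_p ≈ 0.323 s

Dividing through by 8.63: denominator becomes s² + 26.42 s + 268.8.
So ω_n = √268.8 = 16.4 rad/s and ζ = 26.42/(2·16.4) = 0.806.
The damped frequency ω_d = ω_n√(1−ζ²) = 9.71 rad/s. t_p = π/ω_d = 0.323 s.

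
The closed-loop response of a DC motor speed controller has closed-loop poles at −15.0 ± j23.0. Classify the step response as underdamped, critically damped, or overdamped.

underdamped

Since the poles form a complex-conjugate pair with nonzero imaginary part, the response is underdamped.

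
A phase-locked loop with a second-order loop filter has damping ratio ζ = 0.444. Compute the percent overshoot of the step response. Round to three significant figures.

%OS ≈ 21.1%

For an underdamped second-order system, %OS = 100·exp(−πζ/√(1−ζ²)).
πζ/√(1−ζ²) = π·0.444/√(1−0.197) = 1.557, so %OS = 100·e^(−1.557) = 21.1%.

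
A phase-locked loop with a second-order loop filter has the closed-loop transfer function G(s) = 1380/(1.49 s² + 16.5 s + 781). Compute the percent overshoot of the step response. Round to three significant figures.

%OS ≈ 45.7%

Dividing through by 1.49: denominator becomes s² + 11.07 s + 524.2.
So ω_n = √524.2 = 22.9 rad/s and ζ = 11.07/(2·22.9) = 0.242.
Overshoot: exp(−π·0.242/√(1−0.242²)) = 0.457, i.e. 45.7%.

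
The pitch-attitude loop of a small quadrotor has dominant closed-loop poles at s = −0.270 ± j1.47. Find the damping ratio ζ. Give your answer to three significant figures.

|pole| = ω_n = √(0.270² + 1.47²) = 1.49 rad/s; ζ = cos θ = σ/ω_n = 0.181.

ζ ≈ 0.181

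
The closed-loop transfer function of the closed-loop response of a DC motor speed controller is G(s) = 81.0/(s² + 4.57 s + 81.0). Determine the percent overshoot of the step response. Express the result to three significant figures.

ω_n = √81.0 = 9.00 rad/s; ζ = 4.57/(2·9.00) = 0.254.
Overshoot: exp(−π·0.254/√(1−0.254²)) = 0.438, i.e. 43.8%.

%OS ≈ 43.8%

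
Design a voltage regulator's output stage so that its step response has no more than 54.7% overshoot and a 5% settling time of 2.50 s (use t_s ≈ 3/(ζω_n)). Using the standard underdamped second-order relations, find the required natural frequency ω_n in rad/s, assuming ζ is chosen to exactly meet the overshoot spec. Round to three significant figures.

ζ = −ln(OS)/√(π² + (ln OS)²). With OS = 0.547, ln OS = −0.6033 and ζ = 0.6033/3.199 = 0.189.
Then ω_n = 3/(ζ t_s) = 3/(0.189 × 2.50) = 6.36 rad/s.

ω_n ≈ 6.36 rad/s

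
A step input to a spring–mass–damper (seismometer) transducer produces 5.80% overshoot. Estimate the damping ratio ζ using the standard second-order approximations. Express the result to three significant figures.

From %OS = 100·exp(−πζ/√(1−ζ²)), invert to get ζ = −ln(OS)/√(π² + ln²(OS)) with OS = 0.0580.
−ln 0.0580 = 2.847, so ζ = 2.847/√(π² + 8.107) = 0.672.

ζ ≈ 0.672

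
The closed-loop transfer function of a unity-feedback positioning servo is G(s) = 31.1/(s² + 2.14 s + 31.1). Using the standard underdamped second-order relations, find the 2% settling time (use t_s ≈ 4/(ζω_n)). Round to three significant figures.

Comparing the denominator to s² + 2ζω_n s + ω_n²: ω_n = √31.1 = 5.58 rad/s, and 2ζω_n = 2.14 so ζ = 2.14/(2·5.58) = 0.192.
t_s ≈ 4/(ζω_n) = 4/(0.192·5.58) = 3.74 s.

t_s ≈ 3.74 s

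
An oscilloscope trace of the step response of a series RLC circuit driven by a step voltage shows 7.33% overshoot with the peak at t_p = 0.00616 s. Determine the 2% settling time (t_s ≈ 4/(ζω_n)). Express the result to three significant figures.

ζ from %OS: ζ = |ln 0.0733|/√(π²+ln²0.0733) = 0.639.
From t_p = π/ω_d, ω_d = π/0.00616 = 510 rad/s, so ω_n = ω_d/√(1−ζ²) = 663 rad/s.
t_s ≈ 4/(ζω_n) = 4/(0.639·663) = 0.00943 s.

t_s ≈ 0.00943 s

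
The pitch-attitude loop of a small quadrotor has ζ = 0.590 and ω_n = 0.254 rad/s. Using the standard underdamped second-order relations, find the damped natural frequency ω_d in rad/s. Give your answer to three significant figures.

ω_d ≈ 0.205 rad/s

ω_d = ω_n√(1−ζ²) = 0.254·√0.652 = 0.205 rad/s.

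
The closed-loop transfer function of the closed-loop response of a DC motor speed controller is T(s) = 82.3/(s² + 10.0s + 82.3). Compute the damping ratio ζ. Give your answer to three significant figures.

ω_n = √82.3 = 9.07 rad/s; ζ = 10.0/(2·9.07) = 0.551.

ζ ≈ 0.551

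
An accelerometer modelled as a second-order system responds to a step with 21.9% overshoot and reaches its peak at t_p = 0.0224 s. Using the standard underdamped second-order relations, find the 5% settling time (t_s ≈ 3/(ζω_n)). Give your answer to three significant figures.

From the overshoot, ζ = −ln(OS)/√(π²+ln²(OS)) = 0.435.
From t_p = π/ω_d, ω_d = π/0.0224 = 140 rad/s, so ω_n = ω_d/√(1−ζ²) = 156 rad/s.
t_s ≈ 3/(ζω_n) = 3/(0.435·156) = 0.0442 s.

t_s ≈ 0.0442 s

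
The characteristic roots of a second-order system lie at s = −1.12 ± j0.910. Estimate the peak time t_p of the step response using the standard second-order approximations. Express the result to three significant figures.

t_p ≈ 3.45 s

t_p = π/ω_d with ω_d = 0.910 (the imaginary part), so t_p = 3.45 s.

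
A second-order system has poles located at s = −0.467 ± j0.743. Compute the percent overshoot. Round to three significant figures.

%OS ≈ 13.9%

|pole| = ω_n = √(0.467² + 0.743²) = 0.878 rad/s; ζ = cos θ = σ/ω_n = 0.532.
%OS = 100·exp(−πζ/√(1−ζ²)) = 13.9%.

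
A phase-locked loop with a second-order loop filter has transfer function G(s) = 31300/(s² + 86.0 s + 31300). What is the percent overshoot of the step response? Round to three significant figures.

ω_n = √31300 = 177 rad/s; ζ = 86.0/(2·177) = 0.243.
%OS = 100 e^{−πζ/√(1−ζ²)} with ζ = 0.243 gives 45.5%.

%OS ≈ 45.5%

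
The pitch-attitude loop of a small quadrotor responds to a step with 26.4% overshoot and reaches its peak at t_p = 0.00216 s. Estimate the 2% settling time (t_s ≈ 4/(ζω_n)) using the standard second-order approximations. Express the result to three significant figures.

t_s ≈ 0.00649 s

From the overshoot, ζ = −ln(OS)/√(π²+ln²(OS)) = 0.390.
From t_p = π/ω_d, ω_d = π/0.00216 = 1450 rad/s, so ω_n = ω_d/√(1−ζ²) = 1580 rad/s.
t_s ≈ 4/(ζω_n) = 4/(0.390·1580) = 0.00649 s.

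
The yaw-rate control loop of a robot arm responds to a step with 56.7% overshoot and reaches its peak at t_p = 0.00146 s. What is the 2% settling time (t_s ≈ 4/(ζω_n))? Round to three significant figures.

t_s ≈ 0.0103 s

ζ from %OS: ζ = |ln 0.567|/√(π²+ln²0.567) = 0.178.
t_p = π/ω_d ⇒ ω_d = 2150 rad/s; then ω_n = ω_d/√(1−ζ²) = 2190 rad/s.
t_s ≈ 4/(ζω_n) = 4/(0.178·2190) = 0.0103 s.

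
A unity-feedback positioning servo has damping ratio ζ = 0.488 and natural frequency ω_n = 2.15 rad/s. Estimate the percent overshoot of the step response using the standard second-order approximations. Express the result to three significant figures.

%OS ≈ 17.3%

For an underdamped second-order system, %OS = 100·exp(−πζ/√(1−ζ²)).
πζ/√(1−ζ²) = π·0.488/√(1−0.238) = 1.756, so %OS = 100·e^(−1.756) = 17.3%.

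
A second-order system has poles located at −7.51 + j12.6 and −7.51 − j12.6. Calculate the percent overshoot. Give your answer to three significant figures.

%OS ≈ 15.4%

With σ = 7.51, ω_d = 12.6: ω_n = √(σ²+ω_d²) = 14.7 rad/s, ζ = σ/ω_n = 0.512.
%OS = 100 e^{−πζ/√(1−ζ²)} with ζ = 0.512 gives 15.4%.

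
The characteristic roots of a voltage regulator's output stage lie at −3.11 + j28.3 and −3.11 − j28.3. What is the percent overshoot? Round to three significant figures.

%OS ≈ 70.8%

|pole| = ω_n = √(3.11² + 28.3²) = 28.5 rad/s; ζ = cos θ = σ/ω_n = 0.109.
%OS = 100 e^{−πζ/√(1−ζ²)} with ζ = 0.109 gives 70.8%.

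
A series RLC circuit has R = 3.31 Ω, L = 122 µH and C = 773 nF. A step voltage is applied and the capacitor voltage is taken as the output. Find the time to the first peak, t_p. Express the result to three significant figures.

t_p ≈ 0.0000308 s

For a series RLC circuit (capacitor voltage as output), ω_n = 1/√(LC) = 1/√(122 µH · 773 nF) = 103000 rad/s.
ζ = (R/2)·√(C/L) = (3.31/2)·√(773 nF/122 µH) = 0.132.
ω_d = ω_n√(1−ζ²) = 102000 rad/s. t_p = π/ω_d = 0.0000308 s.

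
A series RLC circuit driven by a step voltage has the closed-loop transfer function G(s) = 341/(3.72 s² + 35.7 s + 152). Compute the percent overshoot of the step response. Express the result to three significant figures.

Dividing through by 3.72: denominator becomes s² + 9.597 s + 40.86.
So ω_n = √40.86 = 6.39 rad/s and ζ = 9.597/(2·6.39) = 0.751.
Overshoot: exp(−π·0.751/√(1−0.751²)) = 0.0282, i.e. 2.82%.

%OS ≈ 2.82%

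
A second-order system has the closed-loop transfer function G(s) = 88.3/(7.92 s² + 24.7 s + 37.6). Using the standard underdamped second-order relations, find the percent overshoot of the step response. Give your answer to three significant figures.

%OS ≈ 4.00%

Dividing through by 7.92: denominator becomes s² + 3.119 s + 4.747.
So ω_n = √4.747 = 2.18 rad/s and ζ = 3.119/(2·2.18) = 0.716.
Overshoot: exp(−π·0.716/√(1−0.716²)) = 0.0400, i.e. 4.00%.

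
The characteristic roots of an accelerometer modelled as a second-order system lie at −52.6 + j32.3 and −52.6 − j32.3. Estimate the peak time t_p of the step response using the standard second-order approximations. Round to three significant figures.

t_p = π/ω_d with ω_d = 32.3 (the imaginary part), so t_p = 0.0973 s.

t_p ≈ 0.0973 s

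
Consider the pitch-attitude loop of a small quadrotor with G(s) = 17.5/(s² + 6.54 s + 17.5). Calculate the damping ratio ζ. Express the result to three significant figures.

Matching coefficients with s² + 2ζω_n s + ω_n² gives ω_n² = 17.5 ⇒ ω_n = 4.18 rad/s, and ζ = 6.54/(2ω_n) = 0.782.

ζ ≈ 0.782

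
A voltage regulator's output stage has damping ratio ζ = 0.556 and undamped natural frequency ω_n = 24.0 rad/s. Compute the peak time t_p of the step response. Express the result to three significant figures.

t_p ≈ 0.157 s

The damped frequency is ω_d = ω_n√(1−ζ²) = 24.0·√(1−0.309) = 19.9 rad/s.
Peak time t_p = π/ω_d = π/19.9 = 0.157 s.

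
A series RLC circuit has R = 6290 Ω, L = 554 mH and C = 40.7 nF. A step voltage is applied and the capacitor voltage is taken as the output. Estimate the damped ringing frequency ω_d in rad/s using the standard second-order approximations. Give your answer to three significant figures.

For a series RLC circuit (capacitor voltage as output), ω_n = 1/√(LC) = 1/√(554 mH · 40.7 nF) = 6660 rad/s.
ζ = (R/2)·√(C/L) = (6290/2)·√(40.7 nF/554 mH) = 0.852.
ω_d = 6660·√(1 − 0.852²) = 3480 rad/s.

ω_d ≈ 3480 rad/s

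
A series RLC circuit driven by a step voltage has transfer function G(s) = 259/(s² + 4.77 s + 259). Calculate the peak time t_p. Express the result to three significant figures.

t_p ≈ 0.197 s

Comparing the denominator to s² + 2ζω_n s + ω_n²: ω_n = √259 = 16.1 rad/s, and 2ζω_n = 4.77 so ζ = 4.77/(2·16.1) = 0.148.
ω_d = ω_n√(1−ζ²) = 15.9 rad/s. Then t_p = π/ω_d = 0.197 s.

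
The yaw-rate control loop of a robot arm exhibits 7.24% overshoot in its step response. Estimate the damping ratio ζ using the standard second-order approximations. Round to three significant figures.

ζ ≈ 0.641

Inverting the overshoot relation: ζ = |ln 0.0724|/√(π² + ln²0.0724) = 0.641.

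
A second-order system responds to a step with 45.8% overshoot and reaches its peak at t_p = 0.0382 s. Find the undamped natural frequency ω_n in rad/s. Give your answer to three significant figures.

ω_n ≈ 84.7 rad/s

ζ from %OS: ζ = |ln 0.458|/√(π²+ln²0.458) = 0.241.
t_p = π/ω_d ⇒ ω_d = 82.2 rad/s; then ω_n = ω_d/√(1−ζ²) = 84.7 rad/s.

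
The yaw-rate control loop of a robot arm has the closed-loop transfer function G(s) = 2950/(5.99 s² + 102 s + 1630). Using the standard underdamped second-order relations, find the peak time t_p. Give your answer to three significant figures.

Dividing through by 5.99: denominator becomes s² + 17.03 s + 272.1.
So ω_n = √272.1 = 16.5 rad/s and ζ = 17.03/(2·16.5) = 0.516.
ω_d = 16.5·√(1 − 0.516²) = 14.1 rad/s. t_p = π/ω_d = 0.222 s.

t_p ≈ 0.222 s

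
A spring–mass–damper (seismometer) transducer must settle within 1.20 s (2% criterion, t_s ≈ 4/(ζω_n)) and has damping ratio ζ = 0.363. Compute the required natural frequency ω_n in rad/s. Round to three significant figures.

ω_n ≈ 9.18 rad/s

Rearranging t_s ≈ 4/(ζω_n) gives ω_n = 4/(ζ·t_s) = 4/(0.363 × 1.20) = 9.18 rad/s.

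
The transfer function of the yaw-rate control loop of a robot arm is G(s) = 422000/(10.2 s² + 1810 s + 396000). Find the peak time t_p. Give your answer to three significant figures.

Dividing through by 10.2: denominator becomes s² + 177.5 s + 38820.
So ω_n = √38820 = 197 rad/s and ζ = 177.5/(2·197) = 0.450.
ω_d = ω_n√(1−ζ²) = 176 rad/s. t_p = π/ω_d = 0.0179 s.

t_p ≈ 0.0179 s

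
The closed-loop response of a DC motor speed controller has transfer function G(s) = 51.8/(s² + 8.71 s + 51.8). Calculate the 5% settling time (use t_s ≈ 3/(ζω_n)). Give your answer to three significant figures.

Comparing the denominator to s² + 2ζω_n s + ω_n²: ω_n = √51.8 = 7.20 rad/s, and 2ζω_n = 8.71 so ζ = 8.71/(2·7.20) = 0.605.
t_s ≈ 3/(ζω_n) = 3/(0.605·7.20) = 0.689 s.

t_s ≈ 0.689 s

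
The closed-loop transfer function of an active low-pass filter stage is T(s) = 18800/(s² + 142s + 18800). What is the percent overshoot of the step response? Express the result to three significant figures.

Comparing the denominator to s² + 2ζω_n s + ω_n²: ω_n = √18800 = 137 rad/s, and 2ζω_n = 142 so ζ = 142/(2·137) = 0.518.
%OS = 100·exp(−πζ/√(1−ζ²)) = 14.9%.

%OS ≈ 14.9%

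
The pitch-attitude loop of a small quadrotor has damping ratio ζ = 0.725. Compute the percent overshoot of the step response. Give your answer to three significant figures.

For an underdamped second-order system, %OS = 100·exp(−πζ/√(1−ζ²)).
πζ/√(1−ζ²) = π·0.725/√(1−0.526) = 3.307, so %OS = 100·e^(−3.307) = 3.66%.

%OS ≈ 3.66%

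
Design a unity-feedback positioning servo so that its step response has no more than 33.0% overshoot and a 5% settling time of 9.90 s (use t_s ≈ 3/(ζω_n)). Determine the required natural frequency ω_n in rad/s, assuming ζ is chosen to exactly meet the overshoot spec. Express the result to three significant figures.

From %OS = 100·exp(−πζ/√(1−ζ²)), invert to get ζ = −ln(OS)/√(π² + ln²(OS)) with OS = 0.330.
−ln 0.330 = 1.109, so ζ = 1.109/√(π² + 1.229) = 0.333.
Then ω_n = 3/(ζ t_s) = 3/(0.333 × 9.90) = 0.911 rad/s.

ω_n ≈ 0.911 rad/s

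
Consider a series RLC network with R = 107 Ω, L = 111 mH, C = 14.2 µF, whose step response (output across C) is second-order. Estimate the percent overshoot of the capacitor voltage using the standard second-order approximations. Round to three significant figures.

For a series RLC circuit (capacitor voltage as output), ω_n = 1/√(LC) = 1/√(111 mH · 14.2 µF) = 797 rad/s.
ζ = (R/2)·√(C/L) = (107/2)·√(14.2 µF/111 mH) = 0.605.
%OS = 100·exp(−πζ/√(1−ζ²)) = 9.18%.

%OS ≈ 9.18%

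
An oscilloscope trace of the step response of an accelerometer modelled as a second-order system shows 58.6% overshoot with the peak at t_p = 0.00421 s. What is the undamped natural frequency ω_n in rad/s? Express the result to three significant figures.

The overshoot fixes ζ = −ln(OS)/√(π²+ln²(OS)) = 0.168.
t_p = π/ω_d ⇒ ω_d = 746 rad/s; then ω_n = ω_d/√(1−ζ²) = 757 rad/s.

ω_n ≈ 757 rad/s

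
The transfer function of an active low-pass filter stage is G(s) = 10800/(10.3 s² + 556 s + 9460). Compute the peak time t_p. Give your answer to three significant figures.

Dividing through by 10.3: denominator becomes s² + 53.98 s + 918.4.
So ω_n = √918.4 = 30.3 rad/s and ζ = 53.98/(2·30.3) = 0.891.
ω_d = 30.3·√(1 − 0.891²) = 13.8 rad/s. t_p = π/ω_d = 0.228 s.

t_p ≈ 0.228 s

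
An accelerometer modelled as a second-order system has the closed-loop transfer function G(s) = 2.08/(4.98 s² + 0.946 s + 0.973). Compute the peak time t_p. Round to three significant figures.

Dividing through by 4.98: denominator becomes s² + 0.1900 s + 0.1954.
So ω_n = √0.1954 = 0.442 rad/s and ζ = 0.1900/(2·0.442) = 0.215.
The damped frequency ω_d = ω_n√(1−ζ²) = 0.432 rad/s. t_p = π/ω_d = 7.28 s.

t_p ≈ 7.28 s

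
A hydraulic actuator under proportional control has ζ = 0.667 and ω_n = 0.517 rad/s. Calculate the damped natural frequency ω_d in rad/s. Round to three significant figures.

ω_d = ω_n√(1−ζ²) = 0.517·√0.555 = 0.385 rad/s.

ω_d ≈ 0.385 rad/s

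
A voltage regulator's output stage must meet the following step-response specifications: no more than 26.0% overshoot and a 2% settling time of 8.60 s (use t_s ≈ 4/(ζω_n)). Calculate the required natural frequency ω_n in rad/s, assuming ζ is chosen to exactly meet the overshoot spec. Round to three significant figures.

ω_n ≈ 1.18 rad/s

From %OS = 100·exp(−πζ/√(1−ζ²)), invert to get ζ = −ln(OS)/√(π² + ln²(OS)) with OS = 0.260.
−ln 0.260 = 1.347, so ζ = 1.347/√(π² + 1.815) = 0.394.
From t_s ≈ 4/(ζω_n): ω_n = 4/(ζ·t_s) = 4/(0.394·8.60) = 1.18 rad/s.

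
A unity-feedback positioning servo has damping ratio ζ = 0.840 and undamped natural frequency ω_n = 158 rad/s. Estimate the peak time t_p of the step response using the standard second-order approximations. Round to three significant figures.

t_p ≈ 0.0366 s

The damped frequency is ω_d = ω_n√(1−ζ²) = 158·√(1−0.706) = 85.7 rad/s.
Peak time t_p = π/ω_d = π/85.7 = 0.0366 s.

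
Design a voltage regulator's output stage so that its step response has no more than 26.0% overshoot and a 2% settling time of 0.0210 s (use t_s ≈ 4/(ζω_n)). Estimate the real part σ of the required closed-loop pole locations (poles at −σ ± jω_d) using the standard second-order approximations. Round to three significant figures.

The settling-time spec alone fixes σ = ζω_n = 4/t_s = 4/0.0210 = 190.
(Overshoot then fixes ζ = 0.394 and hence ω_d = σ·√(1−ζ²)/ζ = 444 rad/s.)

σ ≈ 190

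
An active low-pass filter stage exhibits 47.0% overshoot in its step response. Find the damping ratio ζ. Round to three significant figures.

ζ ≈ 0.234

Inverting the overshoot relation: ζ = |ln 0.470|/√(π² + ln²0.470) = 0.234.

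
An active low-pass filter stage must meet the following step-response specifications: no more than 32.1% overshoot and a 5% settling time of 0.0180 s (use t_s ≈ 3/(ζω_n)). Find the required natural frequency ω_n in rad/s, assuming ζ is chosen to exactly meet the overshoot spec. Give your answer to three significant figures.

ω_n ≈ 490 rad/s

Inverting the overshoot relation: ζ = |ln 0.321|/√(π² + ln²0.321) = 0.340.
From t_s ≈ 3/(ζω_n): ω_n = 3/(ζ·t_s) = 3/(0.340·0.0180) = 490 rad/s.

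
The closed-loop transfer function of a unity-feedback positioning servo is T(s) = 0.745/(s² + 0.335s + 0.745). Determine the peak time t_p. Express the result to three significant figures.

Comparing the denominator to s² + 2ζω_n s + ω_n²: ω_n = √0.745 = 0.863 rad/s, and 2ζω_n = 0.335 so ζ = 0.335/(2·0.863) = 0.194.
The damped frequency ω_d = ω_n√(1−ζ²) = 0.847 rad/s. Then t_p = π/ω_d = 3.71 s.

t_p ≈ 3.71 s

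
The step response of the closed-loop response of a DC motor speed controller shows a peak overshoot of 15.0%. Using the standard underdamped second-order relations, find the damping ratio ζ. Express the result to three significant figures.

ζ ≈ 0.517

ζ = −ln(OS)/√(π² + (ln OS)²). With OS = 0.150, ln OS = −1.897 and ζ = 1.897/3.670 = 0.517.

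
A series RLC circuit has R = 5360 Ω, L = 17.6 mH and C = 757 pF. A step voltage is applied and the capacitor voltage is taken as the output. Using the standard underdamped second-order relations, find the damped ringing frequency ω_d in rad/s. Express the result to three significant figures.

ω_d ≈ 228000 rad/s

For a series RLC circuit (capacitor voltage as output), ω_n = 1/√(LC) = 1/√(17.6 mH · 757 pF) = 274000 rad/s.
ζ = (R/2)·√(C/L) = (5360/2)·√(757 pF/17.6 mH) = 0.556.
ω_d = 274000·√(1 − 0.556²) = 228000 rad/s.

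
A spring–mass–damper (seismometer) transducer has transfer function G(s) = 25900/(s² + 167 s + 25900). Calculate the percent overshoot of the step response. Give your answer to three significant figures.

%OS ≈ 14.9%

Matching coefficients with s² + 2ζω_n s + ω_n² gives ω_n² = 25900 ⇒ ω_n = 161 rad/s, and ζ = 167/(2ω_n) = 0.519.
Overshoot: exp(−π·0.519/√(1−0.519²)) = 0.149, i.e. 14.9%.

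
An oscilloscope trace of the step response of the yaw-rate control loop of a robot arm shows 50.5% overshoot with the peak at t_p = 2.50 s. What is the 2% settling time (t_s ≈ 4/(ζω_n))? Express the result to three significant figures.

t_s ≈ 14.6 s

From the overshoot, ζ = −ln(OS)/√(π²+ln²(OS)) = 0.213.
From t_p = π/ω_d, ω_d = π/2.50 = 1.26 rad/s, so ω_n = ω_d/√(1−ζ²) = 1.29 rad/s.
t_s ≈ 4/(ζω_n) = 4/(0.213·1.29) = 14.6 s.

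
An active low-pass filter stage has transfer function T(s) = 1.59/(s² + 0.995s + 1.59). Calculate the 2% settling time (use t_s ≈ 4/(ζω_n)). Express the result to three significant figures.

Matching coefficients with s² + 2ζω_n s + ω_n² gives ω_n² = 1.59 ⇒ ω_n = 1.26 rad/s, and ζ = 0.995/(2ω_n) = 0.395.
t_s ≈ 4/(ζω_n) = 4/(0.395·1.26) = 8.04 s.

t_s ≈ 8.04 s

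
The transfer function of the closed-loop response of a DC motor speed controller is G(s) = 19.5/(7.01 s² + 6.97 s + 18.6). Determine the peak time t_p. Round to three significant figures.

Dividing through by 7.01: denominator becomes s² + 0.9943 s + 2.653.
So ω_n = √2.653 = 1.63 rad/s and ζ = 0.9943/(2·1.63) = 0.305.
ω_d = 1.63·√(1 − 0.305²) = 1.55 rad/s. t_p = π/ω_d = 2.03 s.

t_p ≈ 2.03 s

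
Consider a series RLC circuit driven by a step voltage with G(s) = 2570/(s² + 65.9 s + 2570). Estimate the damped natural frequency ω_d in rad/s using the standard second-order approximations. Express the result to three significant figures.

ω_d ≈ 38.5 rad/s

Matching coefficients with s² + 2ζω_n s + ω_n² gives ω_n² = 2570 ⇒ ω_n = 50.7 rad/s, and ζ = 65.9/(2ω_n) = 0.650.
ω_d = 50.7·√(1 − 0.650²) = 38.5 rad/s.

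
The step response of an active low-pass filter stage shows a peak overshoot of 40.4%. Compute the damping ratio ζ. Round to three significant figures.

Inverting the overshoot relation: ζ = |ln 0.404|/√(π² + ln²0.404) = 0.277.

ζ ≈ 0.277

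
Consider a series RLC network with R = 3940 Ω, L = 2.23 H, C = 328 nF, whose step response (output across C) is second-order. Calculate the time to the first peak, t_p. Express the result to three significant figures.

t_p ≈ 0.00410 s

For a series RLC circuit (capacitor voltage as output), ω_n = 1/√(LC) = 1/√(2.23 H · 328 nF) = 1170 rad/s.
ζ = (R/2)·√(C/L) = (3940/2)·√(328 nF/2.23 H) = 0.756.
ω_d = 1170·√(1 − 0.756²) = 766 rad/s. t_p = π/ω_d = 0.00410 s.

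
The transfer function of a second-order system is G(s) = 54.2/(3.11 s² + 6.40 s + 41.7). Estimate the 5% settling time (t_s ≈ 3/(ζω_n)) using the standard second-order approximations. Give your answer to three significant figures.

t_s ≈ 2.92 s

Dividing through by 3.11: denominator becomes s² + 2.058 s + 13.41.
So ω_n = √13.41 = 3.66 rad/s and ζ = 2.058/(2·3.66) = 0.281.
t_s ≈ 3/(ζω_n) = 2.92 s.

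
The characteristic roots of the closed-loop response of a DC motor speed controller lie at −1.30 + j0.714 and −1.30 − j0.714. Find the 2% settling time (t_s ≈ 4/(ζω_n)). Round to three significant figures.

t_s ≈ 3.08 s

For poles at −σ ± jω_d, ζω_n = σ = 1.30, so t_s ≈ 4/σ = 3.08 s.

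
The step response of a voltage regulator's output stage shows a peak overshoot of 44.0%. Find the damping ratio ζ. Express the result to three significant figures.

Inverting the overshoot relation: ζ = |ln 0.440|/√(π² + ln²0.440) = 0.253.

ζ ≈ 0.253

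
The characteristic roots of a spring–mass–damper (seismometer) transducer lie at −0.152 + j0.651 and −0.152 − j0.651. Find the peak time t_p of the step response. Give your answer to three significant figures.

t_p = π/ω_d with ω_d = 0.651 (the imaginary part), so t_p = 4.83 s.

t_p ≈ 4.83 s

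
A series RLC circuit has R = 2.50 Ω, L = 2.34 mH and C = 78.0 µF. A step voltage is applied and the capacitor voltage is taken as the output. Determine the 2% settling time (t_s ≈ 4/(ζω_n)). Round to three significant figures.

t_s ≈ 0.00749 s

For a series RLC circuit (capacitor voltage as output), ω_n = 1/√(LC) = 1/√(2.34 mH · 78.0 µF) = 2340 rad/s.
ζ = (R/2)·√(C/L) = (2.50/2)·√(78.0 µF/2.34 mH) = 0.228.
t_s ≈ 4/(ζω_n) = 0.00749 s.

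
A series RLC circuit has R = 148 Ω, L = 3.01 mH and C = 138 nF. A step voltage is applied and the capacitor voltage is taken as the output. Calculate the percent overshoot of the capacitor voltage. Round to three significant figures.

%OS ≈ 16.2%

For a series RLC circuit (capacitor voltage as output), ω_n = 1/√(LC) = 1/√(3.01 mH · 138 nF) = 49100 rad/s.
ζ = (R/2)·√(C/L) = (148/2)·√(138 nF/3.01 mH) = 0.501.
%OS = 100·exp(−πζ/√(1−ζ²)) = 16.2%.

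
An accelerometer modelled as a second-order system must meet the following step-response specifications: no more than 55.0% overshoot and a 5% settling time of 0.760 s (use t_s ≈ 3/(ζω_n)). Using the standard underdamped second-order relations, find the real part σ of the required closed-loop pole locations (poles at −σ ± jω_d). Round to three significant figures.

σ ≈ 3.95

The settling-time spec alone fixes σ = ζω_n = 3/t_s = 3/0.760 = 3.95.
(Overshoot then fixes ζ = 0.187 and hence ω_d = σ·√(1−ζ²)/ζ = 20.7 rad/s.)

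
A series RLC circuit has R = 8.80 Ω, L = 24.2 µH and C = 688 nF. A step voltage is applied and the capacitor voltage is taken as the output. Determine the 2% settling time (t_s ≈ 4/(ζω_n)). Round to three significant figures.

t_s ≈ 0.0000220 s

For a series RLC circuit (capacitor voltage as output), ω_n = 1/√(LC) = 1/√(24.2 µH · 688 nF) = 245000 rad/s.
ζ = (R/2)·√(C/L) = (8.80/2)·√(688 nF/24.2 µH) = 0.742.
t_s ≈ 4/(ζω_n) = 0.0000220 s.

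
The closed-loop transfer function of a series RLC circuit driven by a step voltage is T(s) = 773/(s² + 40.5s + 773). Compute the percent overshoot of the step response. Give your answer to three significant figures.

%OS ≈ 3.55%

Matching coefficients with s² + 2ζω_n s + ω_n² gives ω_n² = 773 ⇒ ω_n = 27.8 rad/s, and ζ = 40.5/(2ω_n) = 0.728.
Overshoot: exp(−π·0.728/√(1−0.728²)) = 0.0355, i.e. 3.55%.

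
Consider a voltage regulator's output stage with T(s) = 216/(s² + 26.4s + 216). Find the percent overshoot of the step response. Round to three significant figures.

Matching coefficients with s² + 2ζω_n s + ω_n² gives ω_n² = 216 ⇒ ω_n = 14.7 rad/s, and ζ = 26.4/(2ω_n) = 0.898.
%OS = 100·exp(−πζ/√(1−ζ²)) = 0.163%.

%OS ≈ 0.163%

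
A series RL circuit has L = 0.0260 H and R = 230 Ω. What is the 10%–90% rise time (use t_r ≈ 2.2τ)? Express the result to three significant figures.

t_r ≈ 0.000249 s

τ = L/R = 0.0260/230 = 0.000113 s.
t_r ≈ 2.2τ = 0.000249 s.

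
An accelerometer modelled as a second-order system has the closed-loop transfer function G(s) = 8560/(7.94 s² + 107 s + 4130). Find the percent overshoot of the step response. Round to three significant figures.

%OS ≈ 37.9%

Dividing through by 7.94: denominator becomes s² + 13.48 s + 520.2.
So ω_n = √520.2 = 22.8 rad/s and ζ = 13.48/(2·22.8) = 0.295.
Overshoot: exp(−π·0.295/√(1−0.295²)) = 0.379, i.e. 37.9%.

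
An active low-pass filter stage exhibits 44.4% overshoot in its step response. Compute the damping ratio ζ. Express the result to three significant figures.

ζ = −ln(OS)/√(π² + (ln OS)²). With OS = 0.444, ln OS = −0.8119 and ζ = 0.8119/3.245 = 0.250.

ζ ≈ 0.250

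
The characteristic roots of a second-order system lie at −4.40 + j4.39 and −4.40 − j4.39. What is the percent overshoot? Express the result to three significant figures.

With σ = 4.40, ω_d = 4.39: ω_n = √(σ²+ω_d²) = 6.22 rad/s, ζ = σ/ω_n = 0.708.
%OS = 100 e^{−πζ/√(1−ζ²)} with ζ = 0.708 gives 4.29%.

%OS ≈ 4.29%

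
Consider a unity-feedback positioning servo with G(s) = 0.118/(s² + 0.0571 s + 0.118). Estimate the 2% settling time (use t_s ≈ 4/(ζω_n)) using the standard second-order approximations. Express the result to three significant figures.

ω_n = √0.118 = 0.344 rad/s; ζ = 0.0571/(2·0.344) = 0.0831.
t_s ≈ 4/(ζω_n) = 4/(0.0831·0.344) = 140 s.

t_s ≈ 140 s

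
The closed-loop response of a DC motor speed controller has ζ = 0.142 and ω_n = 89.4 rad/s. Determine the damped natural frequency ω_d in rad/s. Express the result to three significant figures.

ω_d = ω_n√(1−ζ²) = 89.4·√0.980 = 88.5 rad/s.

ω_d ≈ 88.5 rad/s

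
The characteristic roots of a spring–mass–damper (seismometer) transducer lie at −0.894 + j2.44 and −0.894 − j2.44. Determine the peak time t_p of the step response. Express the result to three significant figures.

t_p = π/ω_d with ω_d = 2.44 (the imaginary part), so t_p = 1.29 s.

t_p ≈ 1.29 s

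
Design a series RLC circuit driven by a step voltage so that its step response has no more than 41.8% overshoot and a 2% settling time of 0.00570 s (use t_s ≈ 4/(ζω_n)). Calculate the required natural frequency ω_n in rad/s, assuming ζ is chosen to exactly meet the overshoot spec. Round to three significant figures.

Inverting the overshoot relation: ζ = |ln 0.418|/√(π² + ln²0.418) = 0.268.
From t_s ≈ 4/(ζω_n): ω_n = 4/(ζ·t_s) = 4/(0.268·0.00570) = 2620 rad/s.

ω_n ≈ 2620 rad/s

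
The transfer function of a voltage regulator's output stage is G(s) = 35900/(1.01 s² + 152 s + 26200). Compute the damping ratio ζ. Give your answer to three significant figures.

ζ ≈ 0.467

Dividing through by 1.01: denominator becomes s² + 150.5 s + 25940.
So ω_n = √25940 = 161 rad/s and ζ = 150.5/(2·161) = 0.467.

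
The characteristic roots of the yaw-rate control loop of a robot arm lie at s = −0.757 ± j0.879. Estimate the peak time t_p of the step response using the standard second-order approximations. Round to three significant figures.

t_p ≈ 3.57 s

t_p = π/ω_d with ω_d = 0.879 (the imaginary part), so t_p = 3.57 s.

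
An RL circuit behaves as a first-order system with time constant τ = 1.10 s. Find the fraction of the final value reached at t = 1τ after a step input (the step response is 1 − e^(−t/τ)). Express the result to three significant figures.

y/y_∞ ≈ 0.632

y(t)/y_∞ = 1 − e^(−t/τ) = 1 − e^(−1) = 1 − e^(−1.00) = 0.632.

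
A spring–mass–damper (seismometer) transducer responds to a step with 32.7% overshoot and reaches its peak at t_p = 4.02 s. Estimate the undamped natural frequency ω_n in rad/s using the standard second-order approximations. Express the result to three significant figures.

From the overshoot, ζ = −ln(OS)/√(π²+ln²(OS)) = 0.335.
t_p = π/ω_d ⇒ ω_d = 0.781 rad/s; then ω_n = ω_d/√(1−ζ²) = 0.829 rad/s.

ω_n ≈ 0.829 rad/s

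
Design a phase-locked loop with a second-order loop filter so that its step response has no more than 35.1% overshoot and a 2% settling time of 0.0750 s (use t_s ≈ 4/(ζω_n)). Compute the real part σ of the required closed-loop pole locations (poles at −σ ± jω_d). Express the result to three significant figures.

The settling-time spec alone fixes σ = ζω_n = 4/t_s = 4/0.0750 = 53.3.
(Overshoot then fixes ζ = 0.316 and hence ω_d = σ·√(1−ζ²)/ζ = 160 rad/s.)

σ ≈ 53.3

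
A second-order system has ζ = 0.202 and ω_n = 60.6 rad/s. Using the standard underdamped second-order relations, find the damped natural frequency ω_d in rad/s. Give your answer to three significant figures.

ω_d = ω_n√(1−ζ²) = 60.6·√0.959 = 59.4 rad/s.

ω_d ≈ 59.4 rad/s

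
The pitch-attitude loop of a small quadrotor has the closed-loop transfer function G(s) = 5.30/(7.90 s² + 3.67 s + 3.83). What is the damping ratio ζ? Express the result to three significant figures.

Dividing through by 7.90: denominator becomes s² + 0.4646 s + 0.4848.
So ω_n = √0.4848 = 0.696 rad/s and ζ = 0.4646/(2·0.696) = 0.334.

ζ ≈ 0.334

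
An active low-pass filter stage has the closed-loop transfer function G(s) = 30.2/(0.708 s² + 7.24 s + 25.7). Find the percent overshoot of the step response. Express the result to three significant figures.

Dividing through by 0.708: denominator becomes s² + 10.23 s + 36.30.
So ω_n = √36.30 = 6.02 rad/s and ζ = 10.23/(2·6.02) = 0.849.
%OS = 100·exp(−πζ/√(1−ζ²)) = 0.647%.

%OS ≈ 0.647%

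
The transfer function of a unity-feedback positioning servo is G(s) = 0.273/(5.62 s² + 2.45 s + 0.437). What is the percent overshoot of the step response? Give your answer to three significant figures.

Dividing through by 5.62: denominator becomes s² + 0.4359 s + 0.07776.
So ω_n = √0.07776 = 0.279 rad/s and ζ = 0.4359/(2·0.279) = 0.782.
%OS = 100 e^{−πζ/√(1−ζ²)} with ζ = 0.782 gives 1.95%.

%OS ≈ 1.95%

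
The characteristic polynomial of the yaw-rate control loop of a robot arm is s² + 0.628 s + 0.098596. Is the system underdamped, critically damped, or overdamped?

a² − 4b = 0.628² − 4·0.098596 = 0 (repeated real root); the system is critically damped.

critically damped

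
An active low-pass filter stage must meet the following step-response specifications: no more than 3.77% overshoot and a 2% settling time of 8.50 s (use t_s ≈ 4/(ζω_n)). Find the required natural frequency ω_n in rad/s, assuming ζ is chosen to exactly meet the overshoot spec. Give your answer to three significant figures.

Inverting the overshoot relation: ζ = |ln 0.0377|/√(π² + ln²0.0377) = 0.722.
Then ω_n = 4/(ζ t_s) = 4/(0.722 × 8.50) = 0.652 rad/s.

ω_n ≈ 0.652 rad/s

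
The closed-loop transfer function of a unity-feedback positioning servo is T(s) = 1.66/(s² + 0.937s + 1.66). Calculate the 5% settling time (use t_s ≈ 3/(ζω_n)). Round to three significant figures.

Matching coefficients with s² + 2ζω_n s + ω_n² gives ω_n² = 1.66 ⇒ ω_n = 1.29 rad/s, and ζ = 0.937/(2ω_n) = 0.364.
t_s ≈ 3/(ζω_n) = 3/(0.364·1.29) = 6.40 s.

t_s ≈ 6.40 s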